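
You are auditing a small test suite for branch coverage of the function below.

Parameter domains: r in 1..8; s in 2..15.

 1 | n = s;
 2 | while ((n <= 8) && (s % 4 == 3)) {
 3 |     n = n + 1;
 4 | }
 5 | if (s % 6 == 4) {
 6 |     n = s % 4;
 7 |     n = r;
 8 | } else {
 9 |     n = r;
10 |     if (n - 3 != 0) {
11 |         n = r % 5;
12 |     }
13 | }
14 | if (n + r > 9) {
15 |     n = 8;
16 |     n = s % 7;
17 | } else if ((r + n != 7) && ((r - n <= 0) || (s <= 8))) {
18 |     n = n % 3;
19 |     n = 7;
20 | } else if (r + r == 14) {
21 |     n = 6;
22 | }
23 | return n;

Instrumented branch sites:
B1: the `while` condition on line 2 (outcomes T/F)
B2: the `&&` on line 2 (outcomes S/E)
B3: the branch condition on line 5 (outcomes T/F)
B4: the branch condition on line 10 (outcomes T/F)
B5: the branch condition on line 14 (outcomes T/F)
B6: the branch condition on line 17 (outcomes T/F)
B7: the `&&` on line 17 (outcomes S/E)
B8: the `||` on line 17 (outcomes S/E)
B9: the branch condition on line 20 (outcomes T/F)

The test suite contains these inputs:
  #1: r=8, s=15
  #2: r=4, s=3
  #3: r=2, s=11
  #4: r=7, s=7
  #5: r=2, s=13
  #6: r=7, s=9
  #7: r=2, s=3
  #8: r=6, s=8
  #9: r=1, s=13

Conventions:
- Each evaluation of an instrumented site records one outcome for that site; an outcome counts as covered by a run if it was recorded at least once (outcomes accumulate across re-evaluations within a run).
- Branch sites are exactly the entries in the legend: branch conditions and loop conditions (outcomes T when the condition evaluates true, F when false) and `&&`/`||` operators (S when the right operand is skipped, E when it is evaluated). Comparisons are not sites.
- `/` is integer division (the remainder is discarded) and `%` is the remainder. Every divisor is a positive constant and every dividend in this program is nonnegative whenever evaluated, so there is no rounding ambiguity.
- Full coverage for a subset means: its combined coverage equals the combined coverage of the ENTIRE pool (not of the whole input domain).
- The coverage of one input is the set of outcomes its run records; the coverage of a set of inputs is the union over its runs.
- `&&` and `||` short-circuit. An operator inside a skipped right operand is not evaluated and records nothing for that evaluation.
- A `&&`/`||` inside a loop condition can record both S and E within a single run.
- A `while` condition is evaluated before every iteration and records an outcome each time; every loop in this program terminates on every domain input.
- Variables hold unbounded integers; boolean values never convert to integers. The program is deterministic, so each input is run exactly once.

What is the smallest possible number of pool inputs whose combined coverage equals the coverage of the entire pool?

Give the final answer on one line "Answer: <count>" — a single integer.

test 1 (r=8, s=15) hits B1=F, B2=S, B3=F, B4=T, B5=T
test 2 (r=4, s=3) hits B1=T, B1=F, B2=S, B2=E, B3=F, B4=T, B5=F, B6=T, B7=E, B8=S
test 3 (r=2, s=11) hits B1=F, B2=S, B3=F, B4=T, B5=F, B6=T, B7=E, B8=S
test 4 (r=7, s=7) hits B1=T, B1=F, B2=S, B2=E, B3=F, B4=T, B5=F, B6=T, B7=E, B8=E
test 5 (r=2, s=13) hits B1=F, B2=S, B3=F, B4=T, B5=F, B6=T, B7=E, B8=S
test 6 (r=7, s=9) hits B1=F, B2=S, B3=F, B4=T, B5=F, B6=F, B7=E, B8=E, B9=T
test 7 (r=2, s=3) hits B1=T, B1=F, B2=S, B2=E, B3=F, B4=T, B5=F, B6=T, B7=E, B8=S
test 8 (r=6, s=8) hits B1=F, B2=E, B3=F, B4=T, B5=F, B6=F, B7=S, B9=F
test 9 (r=1, s=13) hits B1=F, B2=S, B3=F, B4=T, B5=F, B6=T, B7=E, B8=S
pool-wide coverage (16 outcomes): B1=T, B1=F, B2=S, B2=E, B3=F, B4=T, B5=T, B5=F, B6=T, B6=F, B7=S, B7=E, B8=S, B8=E, B9=T, B9=F
every size-1 subset falls short of the 16 outcomes (best: 10/16)
every size-2 subset falls short of the 16 outcomes (best: 13/16)
every size-3 subset falls short of the 16 outcomes (best: 15/16)
at size 4, {1, 2, 6, 8} reaches all 16 outcomes; every lexicographically earlier size-4 subset fails

Answer: 4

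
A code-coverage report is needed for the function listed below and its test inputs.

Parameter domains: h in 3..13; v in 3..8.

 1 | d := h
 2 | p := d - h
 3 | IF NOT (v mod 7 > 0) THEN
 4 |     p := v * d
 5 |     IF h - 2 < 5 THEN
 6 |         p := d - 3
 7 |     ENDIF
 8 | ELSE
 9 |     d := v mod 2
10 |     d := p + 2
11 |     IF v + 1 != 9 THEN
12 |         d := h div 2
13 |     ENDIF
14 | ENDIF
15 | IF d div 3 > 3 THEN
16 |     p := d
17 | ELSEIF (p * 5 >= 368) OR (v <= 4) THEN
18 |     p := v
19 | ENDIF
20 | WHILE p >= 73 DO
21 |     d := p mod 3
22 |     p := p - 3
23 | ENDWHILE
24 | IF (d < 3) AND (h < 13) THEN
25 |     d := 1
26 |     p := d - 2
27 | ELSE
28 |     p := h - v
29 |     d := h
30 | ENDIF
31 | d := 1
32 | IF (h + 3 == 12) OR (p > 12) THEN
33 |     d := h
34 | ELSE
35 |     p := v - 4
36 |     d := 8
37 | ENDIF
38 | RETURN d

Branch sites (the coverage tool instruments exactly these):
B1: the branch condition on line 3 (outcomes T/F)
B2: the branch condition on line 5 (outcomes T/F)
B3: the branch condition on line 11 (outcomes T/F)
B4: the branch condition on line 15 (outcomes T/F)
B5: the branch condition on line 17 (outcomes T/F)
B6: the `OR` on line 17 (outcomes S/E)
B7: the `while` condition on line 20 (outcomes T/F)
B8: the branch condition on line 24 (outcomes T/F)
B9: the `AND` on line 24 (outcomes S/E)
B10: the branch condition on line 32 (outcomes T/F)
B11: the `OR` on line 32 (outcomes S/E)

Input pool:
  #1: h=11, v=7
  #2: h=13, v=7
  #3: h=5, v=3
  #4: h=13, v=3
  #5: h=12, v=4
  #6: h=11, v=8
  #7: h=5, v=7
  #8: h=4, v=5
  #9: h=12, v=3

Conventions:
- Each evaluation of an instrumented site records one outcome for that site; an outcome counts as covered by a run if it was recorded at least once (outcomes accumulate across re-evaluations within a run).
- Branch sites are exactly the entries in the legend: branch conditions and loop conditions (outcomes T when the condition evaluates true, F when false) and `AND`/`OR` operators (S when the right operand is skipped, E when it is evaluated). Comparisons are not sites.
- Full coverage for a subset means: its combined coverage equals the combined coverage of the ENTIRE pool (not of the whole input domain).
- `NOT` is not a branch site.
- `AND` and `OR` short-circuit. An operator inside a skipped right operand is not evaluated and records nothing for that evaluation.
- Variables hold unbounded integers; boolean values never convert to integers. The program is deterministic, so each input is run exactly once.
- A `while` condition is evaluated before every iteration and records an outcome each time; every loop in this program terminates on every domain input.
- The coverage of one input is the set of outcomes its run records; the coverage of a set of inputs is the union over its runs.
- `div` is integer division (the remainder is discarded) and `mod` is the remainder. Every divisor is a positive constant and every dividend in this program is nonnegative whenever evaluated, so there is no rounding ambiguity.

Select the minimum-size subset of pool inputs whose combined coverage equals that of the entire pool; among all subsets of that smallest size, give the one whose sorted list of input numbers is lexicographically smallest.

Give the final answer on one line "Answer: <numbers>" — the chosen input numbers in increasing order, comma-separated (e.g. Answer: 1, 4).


input #1 (h=11, v=7): events B1->T, B2->F, B4->F, B6->S, B5->T, B7->F, B9->S, B8->F, B11->E, B10->F; covers B1=T, B2=F, B4=F, B5=T, B6=S, B7=F, B8=F, B9=S, B10=F, B11=E
input #2 (h=13, v=7): events B1->T, B2->F, B4->T, B7->F, B9->S, B8->F, B11->E, B10->F; covers B1=T, B2=F, B4=T, B7=F, B8=F, B9=S, B10=F, B11=E
input #3 (h=5, v=3): events B1->F, B3->T, B4->F, B6->E, B5->T, B7->F, B9->E, B8->T, B11->E, B10->F; covers B1=F, B3=T, B4=F, B5=T, B6=E, B7=F, B8=T, B9=E, B10=F, B11=E
input #4 (h=13, v=3): events B1->F, B3->T, B4->F, B6->E, B5->T, B7->F, B9->S, B8->F, B11->E, B10->F; covers B1=F, B3=T, B4=F, B5=T, B6=E, B7=F, B8=F, B9=S, B10=F, B11=E
input #5 (h=12, v=4): events B1->F, B3->T, B4->F, B6->E, B5->T, B7->F, B9->S, B8->F, B11->E, B10->F; covers B1=F, B3=T, B4=F, B5=T, B6=E, B7=F, B8=F, B9=S, B10=F, B11=E
input #6 (h=11, v=8): events B1->F, B3->F, B4->F, B6->E, B5->F, B7->F, B9->E, B8->T, B11->E, B10->F; covers B1=F, B3=F, B4=F, B5=F, B6=E, B7=F, B8=T, B9=E, B10=F, B11=E
input #7 (h=5, v=7): events B1->T, B2->T, B4->F, B6->E, B5->F, B7->F, B9->S, B8->F, B11->E, B10->F; covers B1=T, B2=T, B4=F, B5=F, B6=E, B7=F, B8=F, B9=S, B10=F, B11=E
input #8 (h=4, v=5): events B1->F, B3->T, B4->F, B6->E, B5->F, B7->F, B9->E, B8->T, B11->E, B10->F; covers B1=F, B3=T, B4=F, B5=F, B6=E, B7=F, B8=T, B9=E, B10=F, B11=E
input #9 (h=12, v=3): events B1->F, B3->T, B4->F, B6->E, B5->T, B7->F, B9->S, B8->F, B11->E, B10->F; covers B1=F, B3=T, B4=F, B5=T, B6=E, B7=F, B8=F, B9=S, B10=F, B11=E
union over all inputs: B1=T, B1=F, B2=T, B2=F, B3=T, B3=F, B4=T, B4=F, B5=T, B5=F, B6=S, B6=E, B7=F, B8=T, B8=F, B9=S, B9=E, B10=F, B11=E (19 outcomes)
no size-1 subset reaches all 19 outcomes (best union: 10/19)
no size-2 subset reaches all 19 outcomes (best union: 16/19)
no size-3 subset reaches all 19 outcomes (best union: 17/19)
no size-4 subset reaches all 19 outcomes (best union: 18/19)
at size 5, {1, 2, 3, 6, 7} reaches all 19 outcomes; every lexicographically earlier size-5 subset fails
Answer: 1, 2, 3, 6, 7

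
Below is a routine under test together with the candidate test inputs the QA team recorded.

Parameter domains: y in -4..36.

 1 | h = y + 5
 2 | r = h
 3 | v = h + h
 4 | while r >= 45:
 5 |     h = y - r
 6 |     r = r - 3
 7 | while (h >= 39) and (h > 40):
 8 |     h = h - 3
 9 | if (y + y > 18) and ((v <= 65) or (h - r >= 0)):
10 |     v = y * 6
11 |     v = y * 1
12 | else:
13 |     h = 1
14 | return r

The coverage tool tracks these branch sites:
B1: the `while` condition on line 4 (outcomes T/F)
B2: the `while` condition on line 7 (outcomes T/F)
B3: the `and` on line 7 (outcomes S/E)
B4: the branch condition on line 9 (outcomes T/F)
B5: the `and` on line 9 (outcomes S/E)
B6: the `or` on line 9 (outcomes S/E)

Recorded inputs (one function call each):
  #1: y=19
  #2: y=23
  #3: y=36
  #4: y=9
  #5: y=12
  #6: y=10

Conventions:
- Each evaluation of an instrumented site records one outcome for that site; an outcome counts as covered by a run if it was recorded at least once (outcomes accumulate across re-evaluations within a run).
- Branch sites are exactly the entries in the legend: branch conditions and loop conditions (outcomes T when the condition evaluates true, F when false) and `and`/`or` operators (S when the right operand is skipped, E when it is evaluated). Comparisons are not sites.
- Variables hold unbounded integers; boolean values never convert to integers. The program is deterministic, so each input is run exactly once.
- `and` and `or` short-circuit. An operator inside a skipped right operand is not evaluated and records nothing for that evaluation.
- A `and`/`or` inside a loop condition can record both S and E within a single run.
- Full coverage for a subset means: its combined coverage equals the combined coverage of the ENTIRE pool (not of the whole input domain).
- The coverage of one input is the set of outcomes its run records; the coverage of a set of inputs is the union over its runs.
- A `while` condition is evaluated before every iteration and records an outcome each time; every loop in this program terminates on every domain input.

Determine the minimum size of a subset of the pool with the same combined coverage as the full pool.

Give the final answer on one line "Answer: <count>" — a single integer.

test 1 (y=19) fires B1->F, B3->S, B2->F, B5->E, B6->S, B4->T; hits B1=F, B2=F, B3=S, B4=T, B5=E, B6=S
test 2 (y=23) fires B1->F, B3->S, B2->F, B5->E, B6->S, B4->T; hits B1=F, B2=F, B3=S, B4=T, B5=E, B6=S
test 3 (y=36) fires B1->F, B3->E, B2->T, B3->S, B2->F, B5->E, B6->E, B4->F; hits B1=F, B2=T, B2=F, B3=S, B3=E, B4=F, B5=E, B6=E
test 4 (y=9) fires B1->F, B3->S, B2->F, B5->S, B4->F; hits B1=F, B2=F, B3=S, B4=F, B5=S
test 5 (y=12) fires B1->F, B3->S, B2->F, B5->E, B6->S, B4->T; hits B1=F, B2=F, B3=S, B4=T, B5=E, B6=S
test 6 (y=10) fires B1->F, B3->S, B2->F, B5->E, B6->S, B4->T; hits B1=F, B2=F, B3=S, B4=T, B5=E, B6=S
together the pool reaches 11 outcomes: B1=F, B2=T, B2=F, B3=S, B3=E, B4=T, B4=F, B5=S, B5=E, B6=S, B6=E
every size-1 subset falls short of the 11 outcomes (best: 8/11)
every size-2 subset falls short of the 11 outcomes (best: 10/11)
the canonical winner is {1, 3, 4}: size 3, full 11-outcome coverage, earliest index list among size-3 covers

Answer: 3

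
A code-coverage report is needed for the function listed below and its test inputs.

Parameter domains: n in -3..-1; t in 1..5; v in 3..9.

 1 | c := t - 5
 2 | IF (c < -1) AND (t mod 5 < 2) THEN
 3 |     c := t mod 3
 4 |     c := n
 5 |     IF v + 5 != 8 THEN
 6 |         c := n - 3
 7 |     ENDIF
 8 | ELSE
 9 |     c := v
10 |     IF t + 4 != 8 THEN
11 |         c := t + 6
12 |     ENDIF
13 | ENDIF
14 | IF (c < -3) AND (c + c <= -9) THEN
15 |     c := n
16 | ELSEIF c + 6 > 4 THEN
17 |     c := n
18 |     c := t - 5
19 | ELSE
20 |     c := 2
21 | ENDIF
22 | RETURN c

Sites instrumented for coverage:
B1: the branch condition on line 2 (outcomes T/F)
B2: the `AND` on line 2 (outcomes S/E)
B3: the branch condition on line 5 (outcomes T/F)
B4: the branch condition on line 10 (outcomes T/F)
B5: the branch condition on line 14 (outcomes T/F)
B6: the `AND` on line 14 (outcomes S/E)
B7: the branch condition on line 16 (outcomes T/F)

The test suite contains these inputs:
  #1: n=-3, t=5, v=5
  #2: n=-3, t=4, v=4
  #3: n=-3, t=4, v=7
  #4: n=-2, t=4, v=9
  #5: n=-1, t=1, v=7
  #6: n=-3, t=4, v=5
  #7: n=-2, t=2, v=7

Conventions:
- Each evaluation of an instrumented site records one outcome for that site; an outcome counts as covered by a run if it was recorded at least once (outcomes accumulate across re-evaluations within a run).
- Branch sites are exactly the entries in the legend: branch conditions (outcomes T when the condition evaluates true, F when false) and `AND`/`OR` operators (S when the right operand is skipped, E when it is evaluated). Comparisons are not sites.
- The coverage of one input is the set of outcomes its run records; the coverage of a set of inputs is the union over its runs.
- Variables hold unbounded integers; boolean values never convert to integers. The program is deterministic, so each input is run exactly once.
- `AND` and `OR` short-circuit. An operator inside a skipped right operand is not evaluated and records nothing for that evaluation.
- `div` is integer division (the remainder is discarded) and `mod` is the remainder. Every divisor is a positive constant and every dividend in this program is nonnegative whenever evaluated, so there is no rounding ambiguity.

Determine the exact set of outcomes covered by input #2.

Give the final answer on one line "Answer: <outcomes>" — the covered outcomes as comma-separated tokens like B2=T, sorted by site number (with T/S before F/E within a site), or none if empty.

Event log for input #2 (n=-3, t=4, v=4):
  B2->S, B1->F, B4->F, B6->S, B5->F, B7->T
deduplicating events, the covered set is: B1=F, B2=S, B4=F, B5=F, B6=S, B7=T

Answer: B1=F, B2=S, B4=F, B5=F, B6=S, B7=T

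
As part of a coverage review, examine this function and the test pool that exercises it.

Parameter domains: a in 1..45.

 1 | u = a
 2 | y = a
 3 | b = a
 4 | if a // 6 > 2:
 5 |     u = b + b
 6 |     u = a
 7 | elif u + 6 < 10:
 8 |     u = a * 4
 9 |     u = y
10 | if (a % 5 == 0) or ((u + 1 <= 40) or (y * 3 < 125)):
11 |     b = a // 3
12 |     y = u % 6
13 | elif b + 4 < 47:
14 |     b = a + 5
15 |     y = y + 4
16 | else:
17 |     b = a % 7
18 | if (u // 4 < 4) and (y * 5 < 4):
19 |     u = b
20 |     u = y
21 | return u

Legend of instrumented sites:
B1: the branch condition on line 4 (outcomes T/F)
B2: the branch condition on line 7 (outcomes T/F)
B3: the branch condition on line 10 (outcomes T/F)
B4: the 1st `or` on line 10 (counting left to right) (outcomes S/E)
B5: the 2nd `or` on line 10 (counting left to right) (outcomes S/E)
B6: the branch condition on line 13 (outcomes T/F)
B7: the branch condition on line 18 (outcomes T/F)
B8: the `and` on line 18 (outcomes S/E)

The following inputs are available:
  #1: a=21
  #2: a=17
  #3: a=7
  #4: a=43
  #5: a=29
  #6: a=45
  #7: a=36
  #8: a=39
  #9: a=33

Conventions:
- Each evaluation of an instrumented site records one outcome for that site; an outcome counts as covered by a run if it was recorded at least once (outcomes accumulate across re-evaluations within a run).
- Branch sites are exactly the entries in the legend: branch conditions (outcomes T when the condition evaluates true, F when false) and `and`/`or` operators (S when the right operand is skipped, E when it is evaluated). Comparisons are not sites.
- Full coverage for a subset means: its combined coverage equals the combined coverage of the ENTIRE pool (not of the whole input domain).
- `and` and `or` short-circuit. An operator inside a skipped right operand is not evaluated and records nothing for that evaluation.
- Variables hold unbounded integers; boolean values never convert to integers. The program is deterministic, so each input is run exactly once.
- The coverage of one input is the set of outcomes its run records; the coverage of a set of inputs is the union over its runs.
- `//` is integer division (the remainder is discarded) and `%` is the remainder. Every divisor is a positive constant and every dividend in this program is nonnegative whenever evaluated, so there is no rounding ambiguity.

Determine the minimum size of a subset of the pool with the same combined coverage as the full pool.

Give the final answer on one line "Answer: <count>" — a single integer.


input #1 (a=21): events B1->T, B4->E, B5->S, B3->T, B8->S, B7->F; covers B1=T, B3=T, B4=E, B5=S, B7=F, B8=S
input #2 (a=17): events B1->F, B2->F, B4->E, B5->S, B3->T, B8->S, B7->F; covers B1=F, B2=F, B3=T, B4=E, B5=S, B7=F, B8=S
input #3 (a=7): events B1->F, B2->F, B4->E, B5->S, B3->T, B8->E, B7->F; covers B1=F, B2=F, B3=T, B4=E, B5=S, B7=F, B8=E
input #4 (a=43): events B1->T, B4->E, B5->E, B3->F, B6->F, B8->S, B7->F; covers B1=T, B3=F, B4=E, B5=E, B6=F, B7=F, B8=S
input #5 (a=29): events B1->T, B4->E, B5->S, B3->T, B8->S, B7->F; covers B1=T, B3=T, B4=E, B5=S, B7=F, B8=S
input #6 (a=45): events B1->T, B4->S, B3->T, B8->S, B7->F; covers B1=T, B3=T, B4=S, B7=F, B8=S
input #7 (a=36): events B1->T, B4->E, B5->S, B3->T, B8->S, B7->F; covers B1=T, B3=T, B4=E, B5=S, B7=F, B8=S
input #8 (a=39): events B1->T, B4->E, B5->S, B3->T, B8->S, B7->F; covers B1=T, B3=T, B4=E, B5=S, B7=F, B8=S
input #9 (a=33): events B1->T, B4->E, B5->S, B3->T, B8->S, B7->F; covers B1=T, B3=T, B4=E, B5=S, B7=F, B8=S
together the pool reaches 13 outcomes: B1=T, B1=F, B2=F, B3=T, B3=F, B4=S, B4=E, B5=S, B5=E, B6=F, B7=F, B8=S, B8=E
checked all size-1 subsets: none covers 13 outcomes (max 7/13)
checked all size-2 subsets: none covers 13 outcomes (max 12/13)
size 3: inputs {3, 4, 6} cover all 13 outcomes, and no lexicographically smaller subset of this size does
Answer: 3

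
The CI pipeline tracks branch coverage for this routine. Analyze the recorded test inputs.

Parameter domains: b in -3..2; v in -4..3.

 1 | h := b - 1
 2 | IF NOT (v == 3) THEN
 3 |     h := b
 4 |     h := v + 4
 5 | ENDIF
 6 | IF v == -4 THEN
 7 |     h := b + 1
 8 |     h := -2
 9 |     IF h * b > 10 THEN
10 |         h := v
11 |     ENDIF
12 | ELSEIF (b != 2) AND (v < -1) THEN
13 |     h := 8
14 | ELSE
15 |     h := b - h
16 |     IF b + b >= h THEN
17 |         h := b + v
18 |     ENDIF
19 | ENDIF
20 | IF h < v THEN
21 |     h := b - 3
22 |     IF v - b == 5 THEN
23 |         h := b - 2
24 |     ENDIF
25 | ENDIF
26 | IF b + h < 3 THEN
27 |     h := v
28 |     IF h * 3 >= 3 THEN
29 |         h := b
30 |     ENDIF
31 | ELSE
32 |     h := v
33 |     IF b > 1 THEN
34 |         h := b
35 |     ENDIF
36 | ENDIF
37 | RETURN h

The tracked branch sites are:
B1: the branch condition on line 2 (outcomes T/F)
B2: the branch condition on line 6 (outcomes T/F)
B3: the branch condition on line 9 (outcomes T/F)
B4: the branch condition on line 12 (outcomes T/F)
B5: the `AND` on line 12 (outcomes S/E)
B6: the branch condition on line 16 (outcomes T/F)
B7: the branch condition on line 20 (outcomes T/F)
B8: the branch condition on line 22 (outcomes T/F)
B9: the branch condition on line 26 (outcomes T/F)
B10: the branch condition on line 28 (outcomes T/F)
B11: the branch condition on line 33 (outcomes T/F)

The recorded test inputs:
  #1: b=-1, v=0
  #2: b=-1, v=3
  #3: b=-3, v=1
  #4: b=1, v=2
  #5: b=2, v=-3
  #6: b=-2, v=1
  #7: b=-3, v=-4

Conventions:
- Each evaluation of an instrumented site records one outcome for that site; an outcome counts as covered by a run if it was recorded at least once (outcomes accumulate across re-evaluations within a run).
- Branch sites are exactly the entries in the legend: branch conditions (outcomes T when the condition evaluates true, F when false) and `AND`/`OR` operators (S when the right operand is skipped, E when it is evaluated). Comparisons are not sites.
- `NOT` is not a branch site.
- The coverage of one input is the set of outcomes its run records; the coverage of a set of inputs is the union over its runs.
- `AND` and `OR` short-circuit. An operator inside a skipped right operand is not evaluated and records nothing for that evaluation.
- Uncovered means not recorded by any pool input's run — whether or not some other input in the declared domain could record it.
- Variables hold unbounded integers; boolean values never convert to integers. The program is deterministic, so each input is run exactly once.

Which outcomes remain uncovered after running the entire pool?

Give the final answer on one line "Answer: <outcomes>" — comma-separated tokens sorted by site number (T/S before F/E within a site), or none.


test 1 (b=-1, v=0) fires B1->T, B2->F, B5->E, B4->F, B6->T, B7->T, B8->F, B9->T, B10->F; hits B1=T, B2=F, B4=F, B5=E, B6=T, B7=T, B8=F, B9=T, B10=F
test 2 (b=-1, v=3) fires B1->F, B2->F, B5->E, B4->F, B6->F, B7->T, B8->F, B9->T, B10->T; hits B1=F, B2=F, B4=F, B5=E, B6=F, B7=T, B8=F, B9=T, B10=T
test 3 (b=-3, v=1) fires B1->T, B2->F, B5->E, B4->F, B6->T, B7->T, B8->F, B9->T, B10->T; hits B1=T, B2=F, B4=F, B5=E, B6=T, B7=T, B8=F, B9=T, B10=T
test 4 (b=1, v=2) fires B1->T, B2->F, B5->E, B4->F, B6->T, B7->F, B9->F, B11->F; hits B1=T, B2=F, B4=F, B5=E, B6=T, B7=F, B9=F, B11=F
test 5 (b=2, v=-3) fires B1->T, B2->F, B5->S, B4->F, B6->T, B7->F, B9->T, B10->F; hits B1=T, B2=F, B4=F, B5=S, B6=T, B7=F, B9=T, B10=F
test 6 (b=-2, v=1) fires B1->T, B2->F, B5->E, B4->F, B6->T, B7->T, B8->F, B9->T, B10->T; hits B1=T, B2=F, B4=F, B5=E, B6=T, B7=T, B8=F, B9=T, B10=T
test 7 (b=-3, v=-4) fires B1->T, B2->T, B3->F, B7->F, B9->T, B10->F; hits B1=T, B2=T, B3=F, B7=F, B9=T, B10=F
union over the pool: B1=T, B1=F, B2=T, B2=F, B3=F, B4=F, B5=S, B5=E, B6=T, B6=F, B7=T, B7=F, B8=F, B9=T, B9=F, B10=T, B10=F, B11=F
uncovered (4 of 22): B3=T, B4=T, B8=T, B11=T
Answer: B3=T, B4=T, B8=T, B11=T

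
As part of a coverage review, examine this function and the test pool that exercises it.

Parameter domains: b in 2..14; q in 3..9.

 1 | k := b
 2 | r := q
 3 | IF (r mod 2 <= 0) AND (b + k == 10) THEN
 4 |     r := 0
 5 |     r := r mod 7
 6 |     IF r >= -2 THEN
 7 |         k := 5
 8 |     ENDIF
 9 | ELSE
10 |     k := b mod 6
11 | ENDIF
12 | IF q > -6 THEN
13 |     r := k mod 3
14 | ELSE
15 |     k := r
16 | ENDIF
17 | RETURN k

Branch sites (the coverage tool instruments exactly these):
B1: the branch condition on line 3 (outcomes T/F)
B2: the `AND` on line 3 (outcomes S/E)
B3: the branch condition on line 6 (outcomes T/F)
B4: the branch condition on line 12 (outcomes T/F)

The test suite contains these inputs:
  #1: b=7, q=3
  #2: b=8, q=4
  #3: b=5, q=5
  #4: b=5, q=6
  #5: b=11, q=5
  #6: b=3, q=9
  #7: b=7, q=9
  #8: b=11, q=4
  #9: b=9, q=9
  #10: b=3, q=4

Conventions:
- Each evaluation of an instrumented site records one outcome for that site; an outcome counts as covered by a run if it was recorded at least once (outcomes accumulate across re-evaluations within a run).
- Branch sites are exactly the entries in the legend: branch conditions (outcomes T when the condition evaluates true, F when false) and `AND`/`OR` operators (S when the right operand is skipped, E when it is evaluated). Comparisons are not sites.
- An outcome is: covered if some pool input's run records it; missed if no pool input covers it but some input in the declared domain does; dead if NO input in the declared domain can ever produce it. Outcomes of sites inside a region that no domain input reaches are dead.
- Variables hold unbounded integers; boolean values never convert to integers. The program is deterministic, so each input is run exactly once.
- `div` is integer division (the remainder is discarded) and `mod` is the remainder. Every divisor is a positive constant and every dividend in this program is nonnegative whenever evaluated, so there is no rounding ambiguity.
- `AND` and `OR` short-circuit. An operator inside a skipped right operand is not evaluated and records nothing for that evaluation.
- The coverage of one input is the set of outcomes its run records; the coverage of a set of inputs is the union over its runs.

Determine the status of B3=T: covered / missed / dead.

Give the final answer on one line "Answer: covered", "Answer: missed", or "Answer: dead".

B3=T is recorded by pool input(s) 4 -> covered

Answer: covered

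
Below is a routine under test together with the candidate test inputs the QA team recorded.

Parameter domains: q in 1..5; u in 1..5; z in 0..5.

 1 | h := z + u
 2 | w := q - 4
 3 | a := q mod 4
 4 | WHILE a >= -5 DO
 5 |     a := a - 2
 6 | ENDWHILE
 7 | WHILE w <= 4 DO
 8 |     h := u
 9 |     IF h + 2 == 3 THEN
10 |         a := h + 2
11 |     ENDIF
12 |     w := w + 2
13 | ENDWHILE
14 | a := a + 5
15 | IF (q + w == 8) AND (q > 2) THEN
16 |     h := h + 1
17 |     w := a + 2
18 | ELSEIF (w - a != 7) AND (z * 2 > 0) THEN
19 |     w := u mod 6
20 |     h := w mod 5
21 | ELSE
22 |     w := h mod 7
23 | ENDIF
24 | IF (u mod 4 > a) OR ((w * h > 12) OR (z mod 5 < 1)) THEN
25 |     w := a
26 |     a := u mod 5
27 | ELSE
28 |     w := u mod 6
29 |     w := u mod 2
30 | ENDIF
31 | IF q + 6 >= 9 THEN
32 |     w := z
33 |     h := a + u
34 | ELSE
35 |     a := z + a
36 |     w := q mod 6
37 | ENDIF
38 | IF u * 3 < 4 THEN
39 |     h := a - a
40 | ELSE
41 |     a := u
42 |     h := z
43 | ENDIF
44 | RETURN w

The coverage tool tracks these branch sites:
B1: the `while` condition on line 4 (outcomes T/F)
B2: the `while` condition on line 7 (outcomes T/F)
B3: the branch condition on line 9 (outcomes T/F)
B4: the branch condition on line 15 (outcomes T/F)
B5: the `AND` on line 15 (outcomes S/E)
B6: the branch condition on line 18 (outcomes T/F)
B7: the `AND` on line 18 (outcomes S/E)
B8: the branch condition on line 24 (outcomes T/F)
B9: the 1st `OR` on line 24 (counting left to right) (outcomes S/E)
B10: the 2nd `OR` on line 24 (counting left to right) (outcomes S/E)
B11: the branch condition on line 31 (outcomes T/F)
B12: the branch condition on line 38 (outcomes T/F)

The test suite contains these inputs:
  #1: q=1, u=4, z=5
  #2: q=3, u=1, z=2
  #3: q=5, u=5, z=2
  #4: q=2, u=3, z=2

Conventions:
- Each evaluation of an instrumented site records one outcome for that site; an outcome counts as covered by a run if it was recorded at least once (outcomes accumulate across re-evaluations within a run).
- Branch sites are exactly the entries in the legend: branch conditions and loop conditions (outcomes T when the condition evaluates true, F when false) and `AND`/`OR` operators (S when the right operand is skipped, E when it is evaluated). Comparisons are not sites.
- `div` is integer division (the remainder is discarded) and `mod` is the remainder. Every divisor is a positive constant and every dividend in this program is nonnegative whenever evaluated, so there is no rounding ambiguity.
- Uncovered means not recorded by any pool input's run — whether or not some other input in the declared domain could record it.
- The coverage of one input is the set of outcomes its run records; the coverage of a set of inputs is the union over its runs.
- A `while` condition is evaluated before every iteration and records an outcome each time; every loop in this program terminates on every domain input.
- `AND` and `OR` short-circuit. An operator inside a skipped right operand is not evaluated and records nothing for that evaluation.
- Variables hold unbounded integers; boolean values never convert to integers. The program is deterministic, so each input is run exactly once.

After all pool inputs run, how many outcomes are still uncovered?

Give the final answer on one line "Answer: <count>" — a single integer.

#1 (q=1, u=4, z=5) -> covered: B1=T, B1=F, B2=T, B2=F, B3=F, B4=F, B5=S, B6=F, B7=S, B8=T, B9=S, B11=F, B12=F
#2 (q=3, u=1, z=2) -> covered: B1=T, B1=F, B2=T, B2=F, B3=T, B4=T, B5=E, B8=T, B9=E, B10=S, B11=T, B12=T
#3 (q=5, u=5, z=2) -> covered: B1=T, B1=F, B2=T, B2=F, B3=F, B4=F, B5=S, B6=F, B7=S, B8=T, B9=S, B11=T, B12=F
#4 (q=2, u=3, z=2) -> covered: B1=T, B1=F, B2=T, B2=F, B3=F, B4=F, B5=E, B6=F, B7=S, B8=T, B9=S, B11=F, B12=F
union over the pool: B1=T, B1=F, B2=T, B2=F, B3=T, B3=F, B4=T, B4=F, B5=S, B5=E, B6=F, B7=S, B8=T, B9=S, B9=E, B10=S, B11=T, B11=F, B12=T, B12=F
uncovered (4 of 24): B6=T, B7=E, B8=F, B10=E

Answer: 4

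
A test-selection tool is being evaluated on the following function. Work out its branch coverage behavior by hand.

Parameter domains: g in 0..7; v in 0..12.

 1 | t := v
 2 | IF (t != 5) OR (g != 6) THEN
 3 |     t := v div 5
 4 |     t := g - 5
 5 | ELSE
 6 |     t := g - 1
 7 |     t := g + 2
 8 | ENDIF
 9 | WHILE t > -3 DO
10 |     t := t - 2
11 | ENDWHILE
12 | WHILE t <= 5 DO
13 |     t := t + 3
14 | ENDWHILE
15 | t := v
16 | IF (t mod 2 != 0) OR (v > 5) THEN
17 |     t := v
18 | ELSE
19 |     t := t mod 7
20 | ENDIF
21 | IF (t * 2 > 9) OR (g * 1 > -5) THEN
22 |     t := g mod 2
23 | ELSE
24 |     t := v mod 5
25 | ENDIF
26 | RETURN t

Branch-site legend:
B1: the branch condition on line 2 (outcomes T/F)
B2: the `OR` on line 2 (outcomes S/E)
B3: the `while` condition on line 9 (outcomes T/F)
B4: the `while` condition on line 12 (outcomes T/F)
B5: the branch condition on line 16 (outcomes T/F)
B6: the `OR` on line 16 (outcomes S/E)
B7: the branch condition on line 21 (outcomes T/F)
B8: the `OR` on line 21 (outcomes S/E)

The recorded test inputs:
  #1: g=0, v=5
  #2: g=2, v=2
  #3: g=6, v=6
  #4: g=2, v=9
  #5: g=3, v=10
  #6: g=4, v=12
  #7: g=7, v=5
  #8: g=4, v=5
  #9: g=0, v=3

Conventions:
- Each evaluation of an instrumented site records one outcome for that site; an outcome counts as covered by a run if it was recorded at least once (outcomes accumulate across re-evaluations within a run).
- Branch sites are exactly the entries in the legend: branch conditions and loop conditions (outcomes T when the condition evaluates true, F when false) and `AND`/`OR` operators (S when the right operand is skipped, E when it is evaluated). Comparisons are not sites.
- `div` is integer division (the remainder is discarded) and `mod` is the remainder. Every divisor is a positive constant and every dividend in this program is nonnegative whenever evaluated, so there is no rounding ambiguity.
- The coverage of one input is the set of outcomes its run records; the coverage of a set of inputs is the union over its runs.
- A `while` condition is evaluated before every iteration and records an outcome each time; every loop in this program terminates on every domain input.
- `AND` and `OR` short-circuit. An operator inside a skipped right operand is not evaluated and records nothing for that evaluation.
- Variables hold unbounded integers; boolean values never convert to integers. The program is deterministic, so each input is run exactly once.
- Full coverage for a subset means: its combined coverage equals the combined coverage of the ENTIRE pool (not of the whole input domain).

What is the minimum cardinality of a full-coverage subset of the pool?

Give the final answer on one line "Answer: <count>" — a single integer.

input #1, g=0, v=5: events B2->E, B1->T, B3->F, B4->T, B4->T, B4->T, B4->T, B4->F, B6->S, B5->T, B8->S, B7->T; outcomes B1=T, B2=E, B3=F, B4=T, B4=F, B5=T, B6=S, B7=T, B8=S
input #2, g=2, v=2: events B2->S, B1->T, B3->F, B4->T, B4->T, B4->T, B4->F, B6->E, B5->F, B8->E, B7->T; outcomes B1=T, B2=S, B3=F, B4=T, B4=F, B5=F, B6=E, B7=T, B8=E
input #3, g=6, v=6: events B2->S, B1->T, B3->T, B3->T, B3->F, B4->T, B4->T, B4->T, B4->F, B6->E, B5->T, B8->S, B7->T; outcomes B1=T, B2=S, B3=T, B3=F, B4=T, B4=F, B5=T, B6=E, B7=T, B8=S
input #4, g=2, v=9: events B2->S, B1->T, B3->F, B4->T, B4->T, B4->T, B4->F, B6->S, B5->T, B8->S, B7->T; outcomes B1=T, B2=S, B3=F, B4=T, B4=F, B5=T, B6=S, B7=T, B8=S
input #5, g=3, v=10: events B2->S, B1->T, B3->T, B3->F, B4->T, B4->T, B4->T, B4->T, B4->F, B6->E, B5->T, B8->S, B7->T; outcomes B1=T, B2=S, B3=T, B3=F, B4=T, B4=F, B5=T, B6=E, B7=T, B8=S
input #6, g=4, v=12: events B2->S, B1->T, B3->T, B3->F, B4->T, B4->T, B4->T, B4->F, B6->E, B5->T, B8->S, B7->T; outcomes B1=T, B2=S, B3=T, B3=F, B4=T, B4=F, B5=T, B6=E, B7=T, B8=S
input #7, g=7, v=5: events B2->E, B1->T, B3->T, B3->T, B3->T, B3->F, B4->T, B4->T, B4->T, B4->T, B4->F, B6->S, B5->T, B8->S, ...; outcomes B1=T, B2=E, B3=T, B3=F, B4=T, B4=F, B5=T, B6=S, B7=T, B8=S
input #8, g=4, v=5: events B2->E, B1->T, B3->T, B3->F, B4->T, B4->T, B4->T, B4->F, B6->S, B5->T, B8->S, B7->T; outcomes B1=T, B2=E, B3=T, B3=F, B4=T, B4=F, B5=T, B6=S, B7=T, B8=S
input #9, g=0, v=3: events B2->S, B1->T, B3->F, B4->T, B4->T, B4->T, B4->T, B4->F, B6->S, B5->T, B8->E, B7->T; outcomes B1=T, B2=S, B3=F, B4=T, B4=F, B5=T, B6=S, B7=T, B8=E
together the pool reaches 14 outcomes: B1=T, B2=S, B2=E, B3=T, B3=F, B4=T, B4=F, B5=T, B5=F, B6=S, B6=E, B7=T, B8=S, B8=E
size 1 is not enough: best union over all size-1 subsets is 10/14
size 2: inputs {2, 7} cover all 14 outcomes, and no lexicographically smaller subset of this size does

Answer: 2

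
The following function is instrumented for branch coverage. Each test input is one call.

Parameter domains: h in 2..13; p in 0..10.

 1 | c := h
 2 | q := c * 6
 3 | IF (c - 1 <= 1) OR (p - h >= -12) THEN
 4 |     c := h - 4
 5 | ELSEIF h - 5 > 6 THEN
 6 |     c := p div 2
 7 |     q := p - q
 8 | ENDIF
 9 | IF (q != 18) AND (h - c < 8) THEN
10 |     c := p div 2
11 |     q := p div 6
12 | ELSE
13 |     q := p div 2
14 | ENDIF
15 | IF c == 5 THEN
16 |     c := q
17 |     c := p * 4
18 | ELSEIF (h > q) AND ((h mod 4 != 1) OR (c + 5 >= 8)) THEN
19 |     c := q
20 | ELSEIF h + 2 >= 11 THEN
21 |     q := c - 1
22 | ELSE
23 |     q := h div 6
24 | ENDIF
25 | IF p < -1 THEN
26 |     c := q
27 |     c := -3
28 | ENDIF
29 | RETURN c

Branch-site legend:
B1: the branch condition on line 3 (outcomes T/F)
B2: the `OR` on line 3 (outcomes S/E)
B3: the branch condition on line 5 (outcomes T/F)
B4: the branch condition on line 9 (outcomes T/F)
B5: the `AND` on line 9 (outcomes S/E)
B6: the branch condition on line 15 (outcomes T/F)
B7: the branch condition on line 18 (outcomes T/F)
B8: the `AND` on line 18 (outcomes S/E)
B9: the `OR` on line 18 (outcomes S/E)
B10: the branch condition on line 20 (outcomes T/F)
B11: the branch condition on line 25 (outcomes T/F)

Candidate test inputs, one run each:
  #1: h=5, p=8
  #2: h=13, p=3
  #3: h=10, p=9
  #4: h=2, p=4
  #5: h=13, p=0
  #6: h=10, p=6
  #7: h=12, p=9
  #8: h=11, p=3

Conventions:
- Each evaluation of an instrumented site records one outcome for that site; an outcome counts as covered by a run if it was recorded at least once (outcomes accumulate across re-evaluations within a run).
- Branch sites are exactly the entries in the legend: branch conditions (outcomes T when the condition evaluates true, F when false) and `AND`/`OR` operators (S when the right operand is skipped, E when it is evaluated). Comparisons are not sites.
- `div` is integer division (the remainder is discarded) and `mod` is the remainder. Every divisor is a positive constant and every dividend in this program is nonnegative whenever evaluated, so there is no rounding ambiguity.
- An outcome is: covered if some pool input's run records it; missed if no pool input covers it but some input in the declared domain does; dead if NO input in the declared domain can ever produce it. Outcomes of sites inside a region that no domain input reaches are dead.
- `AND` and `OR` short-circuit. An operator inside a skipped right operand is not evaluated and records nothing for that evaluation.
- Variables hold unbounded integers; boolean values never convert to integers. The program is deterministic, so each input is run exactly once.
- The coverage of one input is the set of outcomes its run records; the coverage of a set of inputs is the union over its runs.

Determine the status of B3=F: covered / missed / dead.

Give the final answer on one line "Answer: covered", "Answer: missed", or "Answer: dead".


no pool input records B3=F
checking all 132 inputs in the declared domain: B3=F is never recorded -> dead
Answer: dead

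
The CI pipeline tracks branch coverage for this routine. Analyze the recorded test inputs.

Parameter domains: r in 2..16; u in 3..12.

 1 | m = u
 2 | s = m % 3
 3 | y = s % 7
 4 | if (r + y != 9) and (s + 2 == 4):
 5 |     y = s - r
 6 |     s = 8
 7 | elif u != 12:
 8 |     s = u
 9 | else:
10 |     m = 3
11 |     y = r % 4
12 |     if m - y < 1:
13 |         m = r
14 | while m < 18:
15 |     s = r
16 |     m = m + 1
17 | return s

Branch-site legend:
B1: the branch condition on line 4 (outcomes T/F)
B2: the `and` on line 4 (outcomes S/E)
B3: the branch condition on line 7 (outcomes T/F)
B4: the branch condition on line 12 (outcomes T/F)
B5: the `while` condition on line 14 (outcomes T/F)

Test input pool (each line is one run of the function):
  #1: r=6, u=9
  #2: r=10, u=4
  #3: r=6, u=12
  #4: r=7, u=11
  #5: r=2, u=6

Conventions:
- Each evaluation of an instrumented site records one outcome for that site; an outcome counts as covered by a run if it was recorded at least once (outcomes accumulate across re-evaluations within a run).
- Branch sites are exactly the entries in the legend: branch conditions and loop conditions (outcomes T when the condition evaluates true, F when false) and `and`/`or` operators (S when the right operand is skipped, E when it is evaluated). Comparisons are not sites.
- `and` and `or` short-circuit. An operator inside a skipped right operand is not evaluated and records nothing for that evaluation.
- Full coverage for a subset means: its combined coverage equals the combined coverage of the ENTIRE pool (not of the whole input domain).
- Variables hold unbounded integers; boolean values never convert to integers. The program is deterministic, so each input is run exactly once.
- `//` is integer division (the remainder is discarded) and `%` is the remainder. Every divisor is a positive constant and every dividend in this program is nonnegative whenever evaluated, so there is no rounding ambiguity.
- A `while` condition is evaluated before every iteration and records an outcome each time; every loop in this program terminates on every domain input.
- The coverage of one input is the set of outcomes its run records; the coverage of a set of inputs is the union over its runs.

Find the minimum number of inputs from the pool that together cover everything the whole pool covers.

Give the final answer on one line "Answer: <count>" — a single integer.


test 1 (r=6, u=9) hits B1=F, B2=E, B3=T, B5=T, B5=F
test 2 (r=10, u=4) hits B1=F, B2=E, B3=T, B5=T, B5=F
test 3 (r=6, u=12) hits B1=F, B2=E, B3=F, B4=F, B5=T, B5=F
test 4 (r=7, u=11) hits B1=F, B2=S, B3=T, B5=T, B5=F
test 5 (r=2, u=6) hits B1=F, B2=E, B3=T, B5=T, B5=F
pool-wide coverage (8 outcomes): B1=F, B2=S, B2=E, B3=T, B3=F, B4=F, B5=T, B5=F
checked all size-1 subsets: none covers 8 outcomes (max 6/8)
at size 2, {3, 4} reaches all 8 outcomes; every lexicographically earlier size-2 subset fails
Answer: 2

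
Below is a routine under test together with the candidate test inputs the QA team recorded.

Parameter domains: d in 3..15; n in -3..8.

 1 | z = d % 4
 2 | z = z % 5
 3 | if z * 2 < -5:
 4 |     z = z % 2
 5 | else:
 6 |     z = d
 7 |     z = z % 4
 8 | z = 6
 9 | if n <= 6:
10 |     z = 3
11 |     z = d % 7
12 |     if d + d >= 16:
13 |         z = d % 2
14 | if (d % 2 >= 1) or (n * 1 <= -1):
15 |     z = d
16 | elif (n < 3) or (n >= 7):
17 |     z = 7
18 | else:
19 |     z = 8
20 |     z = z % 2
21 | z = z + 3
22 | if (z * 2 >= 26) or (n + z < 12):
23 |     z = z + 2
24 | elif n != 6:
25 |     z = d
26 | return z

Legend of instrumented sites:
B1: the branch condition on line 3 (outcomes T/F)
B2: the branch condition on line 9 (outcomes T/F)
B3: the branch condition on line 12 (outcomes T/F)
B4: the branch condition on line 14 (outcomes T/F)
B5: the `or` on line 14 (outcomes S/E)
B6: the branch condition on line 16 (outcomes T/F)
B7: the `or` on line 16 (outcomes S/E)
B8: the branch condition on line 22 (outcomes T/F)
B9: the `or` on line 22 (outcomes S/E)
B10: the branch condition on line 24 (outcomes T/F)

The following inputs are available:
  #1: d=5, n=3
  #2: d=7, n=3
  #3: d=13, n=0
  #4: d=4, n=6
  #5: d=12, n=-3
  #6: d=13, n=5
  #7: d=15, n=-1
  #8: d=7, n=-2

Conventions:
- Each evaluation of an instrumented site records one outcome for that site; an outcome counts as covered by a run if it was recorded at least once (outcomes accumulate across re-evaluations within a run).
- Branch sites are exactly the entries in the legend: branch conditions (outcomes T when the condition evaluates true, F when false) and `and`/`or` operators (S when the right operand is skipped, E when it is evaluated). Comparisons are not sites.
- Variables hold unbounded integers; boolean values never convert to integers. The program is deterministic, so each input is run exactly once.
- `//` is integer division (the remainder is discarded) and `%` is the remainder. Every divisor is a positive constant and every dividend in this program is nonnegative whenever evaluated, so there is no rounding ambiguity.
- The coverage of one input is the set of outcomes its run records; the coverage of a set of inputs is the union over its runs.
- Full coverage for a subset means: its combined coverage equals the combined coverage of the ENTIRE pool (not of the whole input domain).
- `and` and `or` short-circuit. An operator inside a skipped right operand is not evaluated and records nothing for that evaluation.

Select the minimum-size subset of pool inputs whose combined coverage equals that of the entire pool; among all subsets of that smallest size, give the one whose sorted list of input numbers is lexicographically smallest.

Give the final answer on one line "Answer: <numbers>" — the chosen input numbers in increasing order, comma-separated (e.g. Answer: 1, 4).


input #1, d=5, n=3: events B1->F, B2->T, B3->F, B5->S, B4->T, B9->E, B8->T; outcomes B1=F, B2=T, B3=F, B4=T, B5=S, B8=T, B9=E
input #2, d=7, n=3: events B1->F, B2->T, B3->F, B5->S, B4->T, B9->E, B8->F, B10->T; outcomes B1=F, B2=T, B3=F, B4=T, B5=S, B8=F, B9=E, B10=T
input #3, d=13, n=0: events B1->F, B2->T, B3->T, B5->S, B4->T, B9->S, B8->T; outcomes B1=F, B2=T, B3=T, B4=T, B5=S, B8=T, B9=S
input #4, d=4, n=6: events B1->F, B2->T, B3->F, B5->E, B4->F, B7->E, B6->F, B9->E, B8->T; outcomes B1=F, B2=T, B3=F, B4=F, B5=E, B6=F, B7=E, B8=T, B9=E
input #5, d=12, n=-3: events B1->F, B2->T, B3->T, B5->E, B4->T, B9->S, B8->T; outcomes B1=F, B2=T, B3=T, B4=T, B5=E, B8=T, B9=S
input #6, d=13, n=5: events B1->F, B2->T, B3->T, B5->S, B4->T, B9->S, B8->T; outcomes B1=F, B2=T, B3=T, B4=T, B5=S, B8=T, B9=S
input #7, d=15, n=-1: events B1->F, B2->T, B3->T, B5->S, B4->T, B9->S, B8->T; outcomes B1=F, B2=T, B3=T, B4=T, B5=S, B8=T, B9=S
input #8, d=7, n=-2: events B1->F, B2->T, B3->F, B5->S, B4->T, B9->E, B8->T; outcomes B1=F, B2=T, B3=F, B4=T, B5=S, B8=T, B9=E
pool-wide coverage (15 outcomes): B1=F, B2=T, B3=T, B3=F, B4=T, B4=F, B5=S, B5=E, B6=F, B7=E, B8=T, B8=F, B9=S, B9=E, B10=T
checked all size-1 subsets: none covers 15 outcomes (max 9/15)
checked all size-2 subsets: none covers 15 outcomes (max 13/15)
inputs {2, 3, 4} (size 3) cover everything; no size-3 subset with a lexicographically smaller index list covers all 15
Answer: 2, 3, 4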